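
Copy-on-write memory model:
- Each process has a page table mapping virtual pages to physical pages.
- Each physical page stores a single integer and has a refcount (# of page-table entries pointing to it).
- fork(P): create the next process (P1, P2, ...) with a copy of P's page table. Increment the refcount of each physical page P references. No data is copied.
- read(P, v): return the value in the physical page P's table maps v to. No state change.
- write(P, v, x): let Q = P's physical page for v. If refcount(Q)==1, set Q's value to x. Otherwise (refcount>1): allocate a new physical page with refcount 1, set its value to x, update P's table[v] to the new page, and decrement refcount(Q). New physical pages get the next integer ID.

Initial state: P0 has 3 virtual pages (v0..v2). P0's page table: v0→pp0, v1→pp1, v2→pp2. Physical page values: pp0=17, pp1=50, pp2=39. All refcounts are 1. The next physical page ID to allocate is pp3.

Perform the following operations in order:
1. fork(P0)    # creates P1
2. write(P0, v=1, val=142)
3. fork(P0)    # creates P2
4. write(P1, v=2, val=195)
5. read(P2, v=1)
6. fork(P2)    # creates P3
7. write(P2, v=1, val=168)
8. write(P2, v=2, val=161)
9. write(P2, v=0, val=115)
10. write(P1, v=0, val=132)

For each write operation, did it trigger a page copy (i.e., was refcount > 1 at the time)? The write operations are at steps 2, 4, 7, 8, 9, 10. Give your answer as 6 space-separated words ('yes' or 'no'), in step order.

Op 1: fork(P0) -> P1. 3 ppages; refcounts: pp0:2 pp1:2 pp2:2
Op 2: write(P0, v1, 142). refcount(pp1)=2>1 -> COPY to pp3. 4 ppages; refcounts: pp0:2 pp1:1 pp2:2 pp3:1
Op 3: fork(P0) -> P2. 4 ppages; refcounts: pp0:3 pp1:1 pp2:3 pp3:2
Op 4: write(P1, v2, 195). refcount(pp2)=3>1 -> COPY to pp4. 5 ppages; refcounts: pp0:3 pp1:1 pp2:2 pp3:2 pp4:1
Op 5: read(P2, v1) -> 142. No state change.
Op 6: fork(P2) -> P3. 5 ppages; refcounts: pp0:4 pp1:1 pp2:3 pp3:3 pp4:1
Op 7: write(P2, v1, 168). refcount(pp3)=3>1 -> COPY to pp5. 6 ppages; refcounts: pp0:4 pp1:1 pp2:3 pp3:2 pp4:1 pp5:1
Op 8: write(P2, v2, 161). refcount(pp2)=3>1 -> COPY to pp6. 7 ppages; refcounts: pp0:4 pp1:1 pp2:2 pp3:2 pp4:1 pp5:1 pp6:1
Op 9: write(P2, v0, 115). refcount(pp0)=4>1 -> COPY to pp7. 8 ppages; refcounts: pp0:3 pp1:1 pp2:2 pp3:2 pp4:1 pp5:1 pp6:1 pp7:1
Op 10: write(P1, v0, 132). refcount(pp0)=3>1 -> COPY to pp8. 9 ppages; refcounts: pp0:2 pp1:1 pp2:2 pp3:2 pp4:1 pp5:1 pp6:1 pp7:1 pp8:1

yes yes yes yes yes yes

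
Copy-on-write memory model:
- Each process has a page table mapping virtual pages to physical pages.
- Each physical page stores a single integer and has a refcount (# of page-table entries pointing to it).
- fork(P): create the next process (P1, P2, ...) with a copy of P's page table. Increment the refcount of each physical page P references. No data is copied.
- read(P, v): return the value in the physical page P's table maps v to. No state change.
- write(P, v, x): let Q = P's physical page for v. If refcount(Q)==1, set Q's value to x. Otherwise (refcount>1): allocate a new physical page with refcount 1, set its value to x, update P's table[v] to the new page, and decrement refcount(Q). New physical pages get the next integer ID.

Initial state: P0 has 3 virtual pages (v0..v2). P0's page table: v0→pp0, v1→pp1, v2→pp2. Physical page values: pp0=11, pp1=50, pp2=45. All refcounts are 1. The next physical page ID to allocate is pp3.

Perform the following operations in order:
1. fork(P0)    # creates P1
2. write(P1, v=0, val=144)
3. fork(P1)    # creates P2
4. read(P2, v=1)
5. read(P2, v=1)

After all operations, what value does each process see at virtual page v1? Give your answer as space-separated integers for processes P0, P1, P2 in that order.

Op 1: fork(P0) -> P1. 3 ppages; refcounts: pp0:2 pp1:2 pp2:2
Op 2: write(P1, v0, 144). refcount(pp0)=2>1 -> COPY to pp3. 4 ppages; refcounts: pp0:1 pp1:2 pp2:2 pp3:1
Op 3: fork(P1) -> P2. 4 ppages; refcounts: pp0:1 pp1:3 pp2:3 pp3:2
Op 4: read(P2, v1) -> 50. No state change.
Op 5: read(P2, v1) -> 50. No state change.
P0: v1 -> pp1 = 50
P1: v1 -> pp1 = 50
P2: v1 -> pp1 = 50

Answer: 50 50 50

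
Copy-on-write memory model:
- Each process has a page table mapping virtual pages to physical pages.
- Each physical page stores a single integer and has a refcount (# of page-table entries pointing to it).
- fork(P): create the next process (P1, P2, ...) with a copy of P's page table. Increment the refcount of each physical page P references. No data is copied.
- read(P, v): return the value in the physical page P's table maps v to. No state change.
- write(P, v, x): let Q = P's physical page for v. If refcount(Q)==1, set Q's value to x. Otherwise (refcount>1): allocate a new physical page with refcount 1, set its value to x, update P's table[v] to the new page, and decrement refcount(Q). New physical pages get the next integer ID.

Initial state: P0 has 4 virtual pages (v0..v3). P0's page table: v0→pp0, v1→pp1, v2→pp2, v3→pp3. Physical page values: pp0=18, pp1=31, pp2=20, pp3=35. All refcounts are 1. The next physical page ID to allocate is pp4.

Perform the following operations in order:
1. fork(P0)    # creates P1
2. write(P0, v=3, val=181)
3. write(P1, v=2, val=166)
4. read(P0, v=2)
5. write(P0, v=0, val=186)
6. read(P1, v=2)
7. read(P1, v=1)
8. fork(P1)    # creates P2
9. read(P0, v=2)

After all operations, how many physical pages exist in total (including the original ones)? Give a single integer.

Op 1: fork(P0) -> P1. 4 ppages; refcounts: pp0:2 pp1:2 pp2:2 pp3:2
Op 2: write(P0, v3, 181). refcount(pp3)=2>1 -> COPY to pp4. 5 ppages; refcounts: pp0:2 pp1:2 pp2:2 pp3:1 pp4:1
Op 3: write(P1, v2, 166). refcount(pp2)=2>1 -> COPY to pp5. 6 ppages; refcounts: pp0:2 pp1:2 pp2:1 pp3:1 pp4:1 pp5:1
Op 4: read(P0, v2) -> 20. No state change.
Op 5: write(P0, v0, 186). refcount(pp0)=2>1 -> COPY to pp6. 7 ppages; refcounts: pp0:1 pp1:2 pp2:1 pp3:1 pp4:1 pp5:1 pp6:1
Op 6: read(P1, v2) -> 166. No state change.
Op 7: read(P1, v1) -> 31. No state change.
Op 8: fork(P1) -> P2. 7 ppages; refcounts: pp0:2 pp1:3 pp2:1 pp3:2 pp4:1 pp5:2 pp6:1
Op 9: read(P0, v2) -> 20. No state change.

Answer: 7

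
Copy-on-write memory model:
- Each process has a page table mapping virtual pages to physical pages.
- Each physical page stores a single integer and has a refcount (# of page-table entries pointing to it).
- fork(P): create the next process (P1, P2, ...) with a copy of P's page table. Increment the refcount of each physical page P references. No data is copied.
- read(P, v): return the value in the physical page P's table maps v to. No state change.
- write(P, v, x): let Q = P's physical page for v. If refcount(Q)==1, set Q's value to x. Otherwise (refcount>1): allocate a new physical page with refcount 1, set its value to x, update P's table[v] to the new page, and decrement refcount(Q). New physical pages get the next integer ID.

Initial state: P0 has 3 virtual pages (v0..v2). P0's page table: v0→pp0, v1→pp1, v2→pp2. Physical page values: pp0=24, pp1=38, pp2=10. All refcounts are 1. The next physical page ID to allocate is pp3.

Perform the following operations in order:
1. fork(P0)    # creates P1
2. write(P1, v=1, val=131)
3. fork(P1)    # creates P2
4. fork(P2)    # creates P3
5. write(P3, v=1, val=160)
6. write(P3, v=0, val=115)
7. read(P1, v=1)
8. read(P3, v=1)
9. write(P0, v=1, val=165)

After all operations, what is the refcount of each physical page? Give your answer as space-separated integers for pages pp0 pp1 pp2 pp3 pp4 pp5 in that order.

Op 1: fork(P0) -> P1. 3 ppages; refcounts: pp0:2 pp1:2 pp2:2
Op 2: write(P1, v1, 131). refcount(pp1)=2>1 -> COPY to pp3. 4 ppages; refcounts: pp0:2 pp1:1 pp2:2 pp3:1
Op 3: fork(P1) -> P2. 4 ppages; refcounts: pp0:3 pp1:1 pp2:3 pp3:2
Op 4: fork(P2) -> P3. 4 ppages; refcounts: pp0:4 pp1:1 pp2:4 pp3:3
Op 5: write(P3, v1, 160). refcount(pp3)=3>1 -> COPY to pp4. 5 ppages; refcounts: pp0:4 pp1:1 pp2:4 pp3:2 pp4:1
Op 6: write(P3, v0, 115). refcount(pp0)=4>1 -> COPY to pp5. 6 ppages; refcounts: pp0:3 pp1:1 pp2:4 pp3:2 pp4:1 pp5:1
Op 7: read(P1, v1) -> 131. No state change.
Op 8: read(P3, v1) -> 160. No state change.
Op 9: write(P0, v1, 165). refcount(pp1)=1 -> write in place. 6 ppages; refcounts: pp0:3 pp1:1 pp2:4 pp3:2 pp4:1 pp5:1

Answer: 3 1 4 2 1 1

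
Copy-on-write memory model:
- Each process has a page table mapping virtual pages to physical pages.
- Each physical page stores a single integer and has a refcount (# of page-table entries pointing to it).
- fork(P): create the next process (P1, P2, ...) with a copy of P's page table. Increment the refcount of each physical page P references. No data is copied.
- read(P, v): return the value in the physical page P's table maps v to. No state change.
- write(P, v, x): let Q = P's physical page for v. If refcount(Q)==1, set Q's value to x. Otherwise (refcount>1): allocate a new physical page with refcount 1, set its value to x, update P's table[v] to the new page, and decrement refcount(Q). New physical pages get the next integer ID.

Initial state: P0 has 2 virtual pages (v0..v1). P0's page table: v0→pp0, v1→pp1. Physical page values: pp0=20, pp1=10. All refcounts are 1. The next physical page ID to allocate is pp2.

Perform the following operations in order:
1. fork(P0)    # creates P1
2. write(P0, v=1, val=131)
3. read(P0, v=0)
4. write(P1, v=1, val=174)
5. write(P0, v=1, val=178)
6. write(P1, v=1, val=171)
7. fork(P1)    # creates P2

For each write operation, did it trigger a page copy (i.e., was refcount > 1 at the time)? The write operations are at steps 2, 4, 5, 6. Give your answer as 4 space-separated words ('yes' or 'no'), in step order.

Op 1: fork(P0) -> P1. 2 ppages; refcounts: pp0:2 pp1:2
Op 2: write(P0, v1, 131). refcount(pp1)=2>1 -> COPY to pp2. 3 ppages; refcounts: pp0:2 pp1:1 pp2:1
Op 3: read(P0, v0) -> 20. No state change.
Op 4: write(P1, v1, 174). refcount(pp1)=1 -> write in place. 3 ppages; refcounts: pp0:2 pp1:1 pp2:1
Op 5: write(P0, v1, 178). refcount(pp2)=1 -> write in place. 3 ppages; refcounts: pp0:2 pp1:1 pp2:1
Op 6: write(P1, v1, 171). refcount(pp1)=1 -> write in place. 3 ppages; refcounts: pp0:2 pp1:1 pp2:1
Op 7: fork(P1) -> P2. 3 ppages; refcounts: pp0:3 pp1:2 pp2:1

yes no no no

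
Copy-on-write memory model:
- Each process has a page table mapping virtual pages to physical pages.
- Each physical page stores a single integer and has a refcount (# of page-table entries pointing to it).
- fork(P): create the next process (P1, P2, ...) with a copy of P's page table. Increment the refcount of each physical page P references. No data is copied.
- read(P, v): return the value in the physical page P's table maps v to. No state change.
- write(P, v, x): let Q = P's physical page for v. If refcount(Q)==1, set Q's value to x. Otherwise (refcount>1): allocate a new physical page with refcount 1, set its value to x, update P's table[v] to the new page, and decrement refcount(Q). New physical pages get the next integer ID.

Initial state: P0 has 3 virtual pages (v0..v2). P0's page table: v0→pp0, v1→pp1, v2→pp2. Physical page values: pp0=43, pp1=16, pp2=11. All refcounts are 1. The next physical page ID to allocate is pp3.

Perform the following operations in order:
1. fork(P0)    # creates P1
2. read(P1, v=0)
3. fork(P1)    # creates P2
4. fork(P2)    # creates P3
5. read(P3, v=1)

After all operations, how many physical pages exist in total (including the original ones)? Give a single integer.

Op 1: fork(P0) -> P1. 3 ppages; refcounts: pp0:2 pp1:2 pp2:2
Op 2: read(P1, v0) -> 43. No state change.
Op 3: fork(P1) -> P2. 3 ppages; refcounts: pp0:3 pp1:3 pp2:3
Op 4: fork(P2) -> P3. 3 ppages; refcounts: pp0:4 pp1:4 pp2:4
Op 5: read(P3, v1) -> 16. No state change.

Answer: 3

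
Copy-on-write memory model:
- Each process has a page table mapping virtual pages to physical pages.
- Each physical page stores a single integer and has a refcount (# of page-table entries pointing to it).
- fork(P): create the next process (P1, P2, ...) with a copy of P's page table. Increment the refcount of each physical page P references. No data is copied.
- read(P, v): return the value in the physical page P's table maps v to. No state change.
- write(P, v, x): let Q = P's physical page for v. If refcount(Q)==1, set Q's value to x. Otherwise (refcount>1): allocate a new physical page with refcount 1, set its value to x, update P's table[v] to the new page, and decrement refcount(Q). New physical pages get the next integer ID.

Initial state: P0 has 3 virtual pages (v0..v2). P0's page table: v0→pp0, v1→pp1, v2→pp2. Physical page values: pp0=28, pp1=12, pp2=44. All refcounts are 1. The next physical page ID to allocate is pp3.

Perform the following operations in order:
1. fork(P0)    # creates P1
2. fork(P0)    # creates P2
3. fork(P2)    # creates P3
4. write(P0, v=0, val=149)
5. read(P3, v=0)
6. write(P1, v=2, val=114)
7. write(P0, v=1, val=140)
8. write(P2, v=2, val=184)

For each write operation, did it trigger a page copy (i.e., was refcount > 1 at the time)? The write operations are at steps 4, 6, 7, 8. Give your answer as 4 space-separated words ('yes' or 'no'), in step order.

Op 1: fork(P0) -> P1. 3 ppages; refcounts: pp0:2 pp1:2 pp2:2
Op 2: fork(P0) -> P2. 3 ppages; refcounts: pp0:3 pp1:3 pp2:3
Op 3: fork(P2) -> P3. 3 ppages; refcounts: pp0:4 pp1:4 pp2:4
Op 4: write(P0, v0, 149). refcount(pp0)=4>1 -> COPY to pp3. 4 ppages; refcounts: pp0:3 pp1:4 pp2:4 pp3:1
Op 5: read(P3, v0) -> 28. No state change.
Op 6: write(P1, v2, 114). refcount(pp2)=4>1 -> COPY to pp4. 5 ppages; refcounts: pp0:3 pp1:4 pp2:3 pp3:1 pp4:1
Op 7: write(P0, v1, 140). refcount(pp1)=4>1 -> COPY to pp5. 6 ppages; refcounts: pp0:3 pp1:3 pp2:3 pp3:1 pp4:1 pp5:1
Op 8: write(P2, v2, 184). refcount(pp2)=3>1 -> COPY to pp6. 7 ppages; refcounts: pp0:3 pp1:3 pp2:2 pp3:1 pp4:1 pp5:1 pp6:1

yes yes yes yes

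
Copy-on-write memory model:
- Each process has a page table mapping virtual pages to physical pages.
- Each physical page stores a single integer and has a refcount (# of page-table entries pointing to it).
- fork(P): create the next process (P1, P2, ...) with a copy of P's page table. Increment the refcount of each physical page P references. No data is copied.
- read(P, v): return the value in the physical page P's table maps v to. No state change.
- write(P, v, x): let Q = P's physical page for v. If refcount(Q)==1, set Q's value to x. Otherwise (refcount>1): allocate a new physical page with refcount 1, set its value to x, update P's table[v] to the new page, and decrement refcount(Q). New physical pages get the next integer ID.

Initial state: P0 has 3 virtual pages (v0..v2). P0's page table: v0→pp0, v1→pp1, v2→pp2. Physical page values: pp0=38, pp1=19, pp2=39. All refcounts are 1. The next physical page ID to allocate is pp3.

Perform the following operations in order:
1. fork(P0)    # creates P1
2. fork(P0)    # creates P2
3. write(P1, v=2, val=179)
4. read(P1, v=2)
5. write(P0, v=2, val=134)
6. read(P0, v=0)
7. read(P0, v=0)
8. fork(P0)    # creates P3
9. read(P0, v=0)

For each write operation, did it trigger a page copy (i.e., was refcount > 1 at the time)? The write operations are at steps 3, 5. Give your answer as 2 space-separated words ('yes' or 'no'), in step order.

Op 1: fork(P0) -> P1. 3 ppages; refcounts: pp0:2 pp1:2 pp2:2
Op 2: fork(P0) -> P2. 3 ppages; refcounts: pp0:3 pp1:3 pp2:3
Op 3: write(P1, v2, 179). refcount(pp2)=3>1 -> COPY to pp3. 4 ppages; refcounts: pp0:3 pp1:3 pp2:2 pp3:1
Op 4: read(P1, v2) -> 179. No state change.
Op 5: write(P0, v2, 134). refcount(pp2)=2>1 -> COPY to pp4. 5 ppages; refcounts: pp0:3 pp1:3 pp2:1 pp3:1 pp4:1
Op 6: read(P0, v0) -> 38. No state change.
Op 7: read(P0, v0) -> 38. No state change.
Op 8: fork(P0) -> P3. 5 ppages; refcounts: pp0:4 pp1:4 pp2:1 pp3:1 pp4:2
Op 9: read(P0, v0) -> 38. No state change.

yes yes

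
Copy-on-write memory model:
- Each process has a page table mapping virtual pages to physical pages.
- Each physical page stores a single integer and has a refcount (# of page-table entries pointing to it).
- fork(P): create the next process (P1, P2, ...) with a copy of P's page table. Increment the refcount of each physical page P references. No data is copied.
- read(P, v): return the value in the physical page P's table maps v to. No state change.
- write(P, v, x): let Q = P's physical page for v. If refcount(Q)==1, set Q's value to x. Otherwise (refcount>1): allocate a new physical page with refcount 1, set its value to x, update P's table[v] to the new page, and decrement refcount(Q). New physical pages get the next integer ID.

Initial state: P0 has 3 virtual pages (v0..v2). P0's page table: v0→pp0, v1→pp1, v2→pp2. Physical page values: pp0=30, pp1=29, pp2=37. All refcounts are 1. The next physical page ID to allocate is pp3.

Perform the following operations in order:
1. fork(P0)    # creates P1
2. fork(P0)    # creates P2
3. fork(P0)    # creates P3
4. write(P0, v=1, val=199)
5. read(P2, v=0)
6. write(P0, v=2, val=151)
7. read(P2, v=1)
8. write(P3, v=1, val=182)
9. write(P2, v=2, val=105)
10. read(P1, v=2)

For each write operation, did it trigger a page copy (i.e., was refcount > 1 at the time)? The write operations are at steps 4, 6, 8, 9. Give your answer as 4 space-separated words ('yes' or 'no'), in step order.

Op 1: fork(P0) -> P1. 3 ppages; refcounts: pp0:2 pp1:2 pp2:2
Op 2: fork(P0) -> P2. 3 ppages; refcounts: pp0:3 pp1:3 pp2:3
Op 3: fork(P0) -> P3. 3 ppages; refcounts: pp0:4 pp1:4 pp2:4
Op 4: write(P0, v1, 199). refcount(pp1)=4>1 -> COPY to pp3. 4 ppages; refcounts: pp0:4 pp1:3 pp2:4 pp3:1
Op 5: read(P2, v0) -> 30. No state change.
Op 6: write(P0, v2, 151). refcount(pp2)=4>1 -> COPY to pp4. 5 ppages; refcounts: pp0:4 pp1:3 pp2:3 pp3:1 pp4:1
Op 7: read(P2, v1) -> 29. No state change.
Op 8: write(P3, v1, 182). refcount(pp1)=3>1 -> COPY to pp5. 6 ppages; refcounts: pp0:4 pp1:2 pp2:3 pp3:1 pp4:1 pp5:1
Op 9: write(P2, v2, 105). refcount(pp2)=3>1 -> COPY to pp6. 7 ppages; refcounts: pp0:4 pp1:2 pp2:2 pp3:1 pp4:1 pp5:1 pp6:1
Op 10: read(P1, v2) -> 37. No state change.

yes yes yes yes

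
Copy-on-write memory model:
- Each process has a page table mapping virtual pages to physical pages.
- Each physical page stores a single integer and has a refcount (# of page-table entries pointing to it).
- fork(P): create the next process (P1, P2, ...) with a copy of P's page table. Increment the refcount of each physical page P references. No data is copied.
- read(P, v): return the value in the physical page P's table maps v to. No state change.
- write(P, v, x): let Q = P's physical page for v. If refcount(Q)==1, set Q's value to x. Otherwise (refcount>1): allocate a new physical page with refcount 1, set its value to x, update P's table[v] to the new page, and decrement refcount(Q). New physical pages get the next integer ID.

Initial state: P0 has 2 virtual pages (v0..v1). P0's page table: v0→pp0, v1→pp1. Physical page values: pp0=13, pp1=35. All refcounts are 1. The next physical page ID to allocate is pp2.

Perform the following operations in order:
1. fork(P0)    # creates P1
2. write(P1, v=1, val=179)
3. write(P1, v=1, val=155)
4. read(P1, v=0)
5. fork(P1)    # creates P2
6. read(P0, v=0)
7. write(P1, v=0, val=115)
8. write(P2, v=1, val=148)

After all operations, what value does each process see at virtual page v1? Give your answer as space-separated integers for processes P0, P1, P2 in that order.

Op 1: fork(P0) -> P1. 2 ppages; refcounts: pp0:2 pp1:2
Op 2: write(P1, v1, 179). refcount(pp1)=2>1 -> COPY to pp2. 3 ppages; refcounts: pp0:2 pp1:1 pp2:1
Op 3: write(P1, v1, 155). refcount(pp2)=1 -> write in place. 3 ppages; refcounts: pp0:2 pp1:1 pp2:1
Op 4: read(P1, v0) -> 13. No state change.
Op 5: fork(P1) -> P2. 3 ppages; refcounts: pp0:3 pp1:1 pp2:2
Op 6: read(P0, v0) -> 13. No state change.
Op 7: write(P1, v0, 115). refcount(pp0)=3>1 -> COPY to pp3. 4 ppages; refcounts: pp0:2 pp1:1 pp2:2 pp3:1
Op 8: write(P2, v1, 148). refcount(pp2)=2>1 -> COPY to pp4. 5 ppages; refcounts: pp0:2 pp1:1 pp2:1 pp3:1 pp4:1
P0: v1 -> pp1 = 35
P1: v1 -> pp2 = 155
P2: v1 -> pp4 = 148

Answer: 35 155 148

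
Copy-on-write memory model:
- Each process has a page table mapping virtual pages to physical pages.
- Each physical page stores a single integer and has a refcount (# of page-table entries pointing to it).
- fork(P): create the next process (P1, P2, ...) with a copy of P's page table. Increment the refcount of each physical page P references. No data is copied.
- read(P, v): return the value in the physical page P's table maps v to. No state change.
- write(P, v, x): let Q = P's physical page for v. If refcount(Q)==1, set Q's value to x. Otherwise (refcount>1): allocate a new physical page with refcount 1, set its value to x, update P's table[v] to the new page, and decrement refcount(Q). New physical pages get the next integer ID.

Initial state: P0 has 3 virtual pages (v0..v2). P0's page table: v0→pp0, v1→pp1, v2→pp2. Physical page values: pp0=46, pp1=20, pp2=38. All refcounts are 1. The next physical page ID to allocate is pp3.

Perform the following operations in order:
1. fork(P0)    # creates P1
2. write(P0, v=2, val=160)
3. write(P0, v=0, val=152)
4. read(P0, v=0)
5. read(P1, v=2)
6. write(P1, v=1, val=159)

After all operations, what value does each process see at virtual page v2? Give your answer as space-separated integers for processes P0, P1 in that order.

Op 1: fork(P0) -> P1. 3 ppages; refcounts: pp0:2 pp1:2 pp2:2
Op 2: write(P0, v2, 160). refcount(pp2)=2>1 -> COPY to pp3. 4 ppages; refcounts: pp0:2 pp1:2 pp2:1 pp3:1
Op 3: write(P0, v0, 152). refcount(pp0)=2>1 -> COPY to pp4. 5 ppages; refcounts: pp0:1 pp1:2 pp2:1 pp3:1 pp4:1
Op 4: read(P0, v0) -> 152. No state change.
Op 5: read(P1, v2) -> 38. No state change.
Op 6: write(P1, v1, 159). refcount(pp1)=2>1 -> COPY to pp5. 6 ppages; refcounts: pp0:1 pp1:1 pp2:1 pp3:1 pp4:1 pp5:1
P0: v2 -> pp3 = 160
P1: v2 -> pp2 = 38

Answer: 160 38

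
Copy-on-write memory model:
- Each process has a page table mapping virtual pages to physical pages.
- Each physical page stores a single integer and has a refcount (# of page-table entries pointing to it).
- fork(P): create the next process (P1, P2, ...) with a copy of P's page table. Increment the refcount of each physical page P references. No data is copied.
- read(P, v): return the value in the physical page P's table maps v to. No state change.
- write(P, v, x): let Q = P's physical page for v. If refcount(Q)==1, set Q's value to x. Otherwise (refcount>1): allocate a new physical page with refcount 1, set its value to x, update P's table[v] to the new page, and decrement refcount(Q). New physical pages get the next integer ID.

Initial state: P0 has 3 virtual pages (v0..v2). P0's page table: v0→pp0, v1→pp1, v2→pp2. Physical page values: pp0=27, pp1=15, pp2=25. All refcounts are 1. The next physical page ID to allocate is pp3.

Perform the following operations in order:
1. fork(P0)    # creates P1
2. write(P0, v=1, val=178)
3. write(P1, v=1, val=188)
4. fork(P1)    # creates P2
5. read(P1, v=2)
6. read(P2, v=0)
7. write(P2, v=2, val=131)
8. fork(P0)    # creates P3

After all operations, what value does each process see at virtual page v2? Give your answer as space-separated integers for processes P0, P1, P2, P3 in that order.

Op 1: fork(P0) -> P1. 3 ppages; refcounts: pp0:2 pp1:2 pp2:2
Op 2: write(P0, v1, 178). refcount(pp1)=2>1 -> COPY to pp3. 4 ppages; refcounts: pp0:2 pp1:1 pp2:2 pp3:1
Op 3: write(P1, v1, 188). refcount(pp1)=1 -> write in place. 4 ppages; refcounts: pp0:2 pp1:1 pp2:2 pp3:1
Op 4: fork(P1) -> P2. 4 ppages; refcounts: pp0:3 pp1:2 pp2:3 pp3:1
Op 5: read(P1, v2) -> 25. No state change.
Op 6: read(P2, v0) -> 27. No state change.
Op 7: write(P2, v2, 131). refcount(pp2)=3>1 -> COPY to pp4. 5 ppages; refcounts: pp0:3 pp1:2 pp2:2 pp3:1 pp4:1
Op 8: fork(P0) -> P3. 5 ppages; refcounts: pp0:4 pp1:2 pp2:3 pp3:2 pp4:1
P0: v2 -> pp2 = 25
P1: v2 -> pp2 = 25
P2: v2 -> pp4 = 131
P3: v2 -> pp2 = 25

Answer: 25 25 131 25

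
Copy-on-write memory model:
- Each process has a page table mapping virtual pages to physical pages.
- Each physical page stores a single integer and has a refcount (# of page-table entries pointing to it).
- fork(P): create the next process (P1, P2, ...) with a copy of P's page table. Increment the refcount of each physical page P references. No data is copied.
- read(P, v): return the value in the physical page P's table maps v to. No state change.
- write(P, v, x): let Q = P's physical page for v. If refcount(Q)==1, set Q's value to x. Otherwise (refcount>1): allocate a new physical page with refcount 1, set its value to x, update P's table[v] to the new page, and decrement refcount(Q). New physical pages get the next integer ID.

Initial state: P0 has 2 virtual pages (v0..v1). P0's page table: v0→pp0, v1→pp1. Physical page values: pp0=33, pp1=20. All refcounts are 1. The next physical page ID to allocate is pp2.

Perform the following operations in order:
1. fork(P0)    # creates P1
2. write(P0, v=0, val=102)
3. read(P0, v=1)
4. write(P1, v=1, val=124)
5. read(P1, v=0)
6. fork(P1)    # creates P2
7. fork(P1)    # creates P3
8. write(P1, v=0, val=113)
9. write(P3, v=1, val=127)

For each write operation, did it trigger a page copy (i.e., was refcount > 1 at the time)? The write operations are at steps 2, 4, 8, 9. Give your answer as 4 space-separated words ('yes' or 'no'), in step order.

Op 1: fork(P0) -> P1. 2 ppages; refcounts: pp0:2 pp1:2
Op 2: write(P0, v0, 102). refcount(pp0)=2>1 -> COPY to pp2. 3 ppages; refcounts: pp0:1 pp1:2 pp2:1
Op 3: read(P0, v1) -> 20. No state change.
Op 4: write(P1, v1, 124). refcount(pp1)=2>1 -> COPY to pp3. 4 ppages; refcounts: pp0:1 pp1:1 pp2:1 pp3:1
Op 5: read(P1, v0) -> 33. No state change.
Op 6: fork(P1) -> P2. 4 ppages; refcounts: pp0:2 pp1:1 pp2:1 pp3:2
Op 7: fork(P1) -> P3. 4 ppages; refcounts: pp0:3 pp1:1 pp2:1 pp3:3
Op 8: write(P1, v0, 113). refcount(pp0)=3>1 -> COPY to pp4. 5 ppages; refcounts: pp0:2 pp1:1 pp2:1 pp3:3 pp4:1
Op 9: write(P3, v1, 127). refcount(pp3)=3>1 -> COPY to pp5. 6 ppages; refcounts: pp0:2 pp1:1 pp2:1 pp3:2 pp4:1 pp5:1

yes yes yes yes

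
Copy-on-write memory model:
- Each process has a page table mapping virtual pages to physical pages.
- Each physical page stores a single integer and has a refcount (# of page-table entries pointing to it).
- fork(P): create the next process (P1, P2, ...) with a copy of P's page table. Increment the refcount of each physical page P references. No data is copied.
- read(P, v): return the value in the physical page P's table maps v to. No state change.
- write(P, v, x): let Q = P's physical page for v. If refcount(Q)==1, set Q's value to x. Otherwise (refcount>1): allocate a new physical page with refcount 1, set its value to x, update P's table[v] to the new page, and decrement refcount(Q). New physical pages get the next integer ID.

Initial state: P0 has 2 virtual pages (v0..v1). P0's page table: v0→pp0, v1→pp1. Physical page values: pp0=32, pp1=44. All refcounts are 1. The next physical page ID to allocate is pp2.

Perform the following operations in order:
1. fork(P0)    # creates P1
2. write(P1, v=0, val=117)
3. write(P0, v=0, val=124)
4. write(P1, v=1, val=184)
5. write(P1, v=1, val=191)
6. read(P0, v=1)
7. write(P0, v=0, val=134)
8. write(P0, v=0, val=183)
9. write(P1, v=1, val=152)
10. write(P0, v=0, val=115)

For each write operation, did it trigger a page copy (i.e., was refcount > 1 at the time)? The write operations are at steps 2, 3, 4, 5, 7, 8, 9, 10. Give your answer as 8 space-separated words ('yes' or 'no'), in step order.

Op 1: fork(P0) -> P1. 2 ppages; refcounts: pp0:2 pp1:2
Op 2: write(P1, v0, 117). refcount(pp0)=2>1 -> COPY to pp2. 3 ppages; refcounts: pp0:1 pp1:2 pp2:1
Op 3: write(P0, v0, 124). refcount(pp0)=1 -> write in place. 3 ppages; refcounts: pp0:1 pp1:2 pp2:1
Op 4: write(P1, v1, 184). refcount(pp1)=2>1 -> COPY to pp3. 4 ppages; refcounts: pp0:1 pp1:1 pp2:1 pp3:1
Op 5: write(P1, v1, 191). refcount(pp3)=1 -> write in place. 4 ppages; refcounts: pp0:1 pp1:1 pp2:1 pp3:1
Op 6: read(P0, v1) -> 44. No state change.
Op 7: write(P0, v0, 134). refcount(pp0)=1 -> write in place. 4 ppages; refcounts: pp0:1 pp1:1 pp2:1 pp3:1
Op 8: write(P0, v0, 183). refcount(pp0)=1 -> write in place. 4 ppages; refcounts: pp0:1 pp1:1 pp2:1 pp3:1
Op 9: write(P1, v1, 152). refcount(pp3)=1 -> write in place. 4 ppages; refcounts: pp0:1 pp1:1 pp2:1 pp3:1
Op 10: write(P0, v0, 115). refcount(pp0)=1 -> write in place. 4 ppages; refcounts: pp0:1 pp1:1 pp2:1 pp3:1

yes no yes no no no no no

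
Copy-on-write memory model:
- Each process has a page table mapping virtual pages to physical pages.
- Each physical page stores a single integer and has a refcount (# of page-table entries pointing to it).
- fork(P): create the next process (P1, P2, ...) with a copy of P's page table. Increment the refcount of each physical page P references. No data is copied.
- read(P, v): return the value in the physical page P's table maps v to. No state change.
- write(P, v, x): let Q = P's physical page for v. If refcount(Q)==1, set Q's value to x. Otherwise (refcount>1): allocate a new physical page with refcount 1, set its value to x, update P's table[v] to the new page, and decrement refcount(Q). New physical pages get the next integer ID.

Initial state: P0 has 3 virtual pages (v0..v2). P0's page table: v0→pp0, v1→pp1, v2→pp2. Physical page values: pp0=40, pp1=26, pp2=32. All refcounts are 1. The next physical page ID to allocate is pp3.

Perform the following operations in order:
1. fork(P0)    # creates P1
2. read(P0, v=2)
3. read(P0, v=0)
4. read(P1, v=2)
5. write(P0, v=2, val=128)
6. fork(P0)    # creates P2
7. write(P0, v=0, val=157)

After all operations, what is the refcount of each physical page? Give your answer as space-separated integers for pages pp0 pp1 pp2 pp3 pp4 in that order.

Answer: 2 3 1 2 1

Derivation:
Op 1: fork(P0) -> P1. 3 ppages; refcounts: pp0:2 pp1:2 pp2:2
Op 2: read(P0, v2) -> 32. No state change.
Op 3: read(P0, v0) -> 40. No state change.
Op 4: read(P1, v2) -> 32. No state change.
Op 5: write(P0, v2, 128). refcount(pp2)=2>1 -> COPY to pp3. 4 ppages; refcounts: pp0:2 pp1:2 pp2:1 pp3:1
Op 6: fork(P0) -> P2. 4 ppages; refcounts: pp0:3 pp1:3 pp2:1 pp3:2
Op 7: write(P0, v0, 157). refcount(pp0)=3>1 -> COPY to pp4. 5 ppages; refcounts: pp0:2 pp1:3 pp2:1 pp3:2 pp4:1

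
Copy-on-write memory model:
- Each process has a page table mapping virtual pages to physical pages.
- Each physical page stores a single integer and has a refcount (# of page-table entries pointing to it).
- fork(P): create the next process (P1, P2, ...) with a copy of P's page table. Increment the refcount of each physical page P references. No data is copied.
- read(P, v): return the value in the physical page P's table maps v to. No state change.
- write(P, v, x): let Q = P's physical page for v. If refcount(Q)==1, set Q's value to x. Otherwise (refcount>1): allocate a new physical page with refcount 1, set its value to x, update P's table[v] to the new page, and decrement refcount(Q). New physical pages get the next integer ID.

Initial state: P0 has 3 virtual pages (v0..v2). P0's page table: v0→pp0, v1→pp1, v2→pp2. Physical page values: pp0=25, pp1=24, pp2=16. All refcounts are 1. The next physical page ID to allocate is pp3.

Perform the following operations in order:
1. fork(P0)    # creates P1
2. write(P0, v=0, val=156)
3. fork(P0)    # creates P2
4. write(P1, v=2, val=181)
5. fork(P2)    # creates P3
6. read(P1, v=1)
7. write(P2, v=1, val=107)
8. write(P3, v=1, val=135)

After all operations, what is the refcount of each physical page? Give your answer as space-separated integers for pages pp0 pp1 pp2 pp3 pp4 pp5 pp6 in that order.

Op 1: fork(P0) -> P1. 3 ppages; refcounts: pp0:2 pp1:2 pp2:2
Op 2: write(P0, v0, 156). refcount(pp0)=2>1 -> COPY to pp3. 4 ppages; refcounts: pp0:1 pp1:2 pp2:2 pp3:1
Op 3: fork(P0) -> P2. 4 ppages; refcounts: pp0:1 pp1:3 pp2:3 pp3:2
Op 4: write(P1, v2, 181). refcount(pp2)=3>1 -> COPY to pp4. 5 ppages; refcounts: pp0:1 pp1:3 pp2:2 pp3:2 pp4:1
Op 5: fork(P2) -> P3. 5 ppages; refcounts: pp0:1 pp1:4 pp2:3 pp3:3 pp4:1
Op 6: read(P1, v1) -> 24. No state change.
Op 7: write(P2, v1, 107). refcount(pp1)=4>1 -> COPY to pp5. 6 ppages; refcounts: pp0:1 pp1:3 pp2:3 pp3:3 pp4:1 pp5:1
Op 8: write(P3, v1, 135). refcount(pp1)=3>1 -> COPY to pp6. 7 ppages; refcounts: pp0:1 pp1:2 pp2:3 pp3:3 pp4:1 pp5:1 pp6:1

Answer: 1 2 3 3 1 1 1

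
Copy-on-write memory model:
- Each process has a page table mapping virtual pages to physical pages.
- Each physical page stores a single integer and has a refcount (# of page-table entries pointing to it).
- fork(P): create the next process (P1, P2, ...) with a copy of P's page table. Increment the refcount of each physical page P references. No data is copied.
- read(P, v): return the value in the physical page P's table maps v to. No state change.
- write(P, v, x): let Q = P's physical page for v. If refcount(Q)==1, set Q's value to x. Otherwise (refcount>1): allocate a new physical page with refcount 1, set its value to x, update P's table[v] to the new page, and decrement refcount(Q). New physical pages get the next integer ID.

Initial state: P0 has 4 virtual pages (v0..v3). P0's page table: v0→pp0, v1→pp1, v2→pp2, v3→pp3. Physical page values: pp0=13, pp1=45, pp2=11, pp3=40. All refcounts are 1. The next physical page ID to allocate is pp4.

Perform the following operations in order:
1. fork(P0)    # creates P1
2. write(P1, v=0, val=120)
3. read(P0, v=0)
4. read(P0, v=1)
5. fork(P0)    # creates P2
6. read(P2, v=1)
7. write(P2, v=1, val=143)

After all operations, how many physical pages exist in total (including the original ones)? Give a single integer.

Answer: 6

Derivation:
Op 1: fork(P0) -> P1. 4 ppages; refcounts: pp0:2 pp1:2 pp2:2 pp3:2
Op 2: write(P1, v0, 120). refcount(pp0)=2>1 -> COPY to pp4. 5 ppages; refcounts: pp0:1 pp1:2 pp2:2 pp3:2 pp4:1
Op 3: read(P0, v0) -> 13. No state change.
Op 4: read(P0, v1) -> 45. No state change.
Op 5: fork(P0) -> P2. 5 ppages; refcounts: pp0:2 pp1:3 pp2:3 pp3:3 pp4:1
Op 6: read(P2, v1) -> 45. No state change.
Op 7: write(P2, v1, 143). refcount(pp1)=3>1 -> COPY to pp5. 6 ppages; refcounts: pp0:2 pp1:2 pp2:3 pp3:3 pp4:1 pp5:1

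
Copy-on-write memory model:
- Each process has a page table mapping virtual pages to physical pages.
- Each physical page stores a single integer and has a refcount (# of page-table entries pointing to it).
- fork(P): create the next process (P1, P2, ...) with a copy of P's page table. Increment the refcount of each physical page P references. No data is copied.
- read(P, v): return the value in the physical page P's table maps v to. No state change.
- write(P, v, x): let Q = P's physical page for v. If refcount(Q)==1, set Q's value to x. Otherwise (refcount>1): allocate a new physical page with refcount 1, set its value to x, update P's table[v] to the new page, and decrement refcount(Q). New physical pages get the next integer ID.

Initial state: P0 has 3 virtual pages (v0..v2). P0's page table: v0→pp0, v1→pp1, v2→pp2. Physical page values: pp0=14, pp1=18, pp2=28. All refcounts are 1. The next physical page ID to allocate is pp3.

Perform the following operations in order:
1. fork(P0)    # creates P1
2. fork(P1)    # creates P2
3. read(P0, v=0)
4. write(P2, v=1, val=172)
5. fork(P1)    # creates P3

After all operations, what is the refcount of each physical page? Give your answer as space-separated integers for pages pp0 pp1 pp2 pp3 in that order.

Op 1: fork(P0) -> P1. 3 ppages; refcounts: pp0:2 pp1:2 pp2:2
Op 2: fork(P1) -> P2. 3 ppages; refcounts: pp0:3 pp1:3 pp2:3
Op 3: read(P0, v0) -> 14. No state change.
Op 4: write(P2, v1, 172). refcount(pp1)=3>1 -> COPY to pp3. 4 ppages; refcounts: pp0:3 pp1:2 pp2:3 pp3:1
Op 5: fork(P1) -> P3. 4 ppages; refcounts: pp0:4 pp1:3 pp2:4 pp3:1

Answer: 4 3 4 1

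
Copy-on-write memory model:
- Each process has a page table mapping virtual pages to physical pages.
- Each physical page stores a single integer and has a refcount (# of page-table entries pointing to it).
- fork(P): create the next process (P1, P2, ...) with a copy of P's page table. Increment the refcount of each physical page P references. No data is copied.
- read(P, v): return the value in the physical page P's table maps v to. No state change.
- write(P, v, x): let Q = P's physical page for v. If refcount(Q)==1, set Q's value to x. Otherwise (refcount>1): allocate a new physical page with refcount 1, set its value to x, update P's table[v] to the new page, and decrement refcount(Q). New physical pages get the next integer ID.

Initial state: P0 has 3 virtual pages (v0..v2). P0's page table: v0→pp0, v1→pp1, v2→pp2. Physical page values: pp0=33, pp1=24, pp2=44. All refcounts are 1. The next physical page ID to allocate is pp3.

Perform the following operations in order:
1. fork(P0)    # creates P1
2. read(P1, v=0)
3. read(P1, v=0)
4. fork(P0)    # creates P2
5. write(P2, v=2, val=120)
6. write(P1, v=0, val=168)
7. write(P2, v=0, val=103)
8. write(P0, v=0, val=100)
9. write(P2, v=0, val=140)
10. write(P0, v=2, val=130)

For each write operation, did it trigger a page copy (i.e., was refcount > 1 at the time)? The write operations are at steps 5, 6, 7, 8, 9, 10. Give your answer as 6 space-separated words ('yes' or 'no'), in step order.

Op 1: fork(P0) -> P1. 3 ppages; refcounts: pp0:2 pp1:2 pp2:2
Op 2: read(P1, v0) -> 33. No state change.
Op 3: read(P1, v0) -> 33. No state change.
Op 4: fork(P0) -> P2. 3 ppages; refcounts: pp0:3 pp1:3 pp2:3
Op 5: write(P2, v2, 120). refcount(pp2)=3>1 -> COPY to pp3. 4 ppages; refcounts: pp0:3 pp1:3 pp2:2 pp3:1
Op 6: write(P1, v0, 168). refcount(pp0)=3>1 -> COPY to pp4. 5 ppages; refcounts: pp0:2 pp1:3 pp2:2 pp3:1 pp4:1
Op 7: write(P2, v0, 103). refcount(pp0)=2>1 -> COPY to pp5. 6 ppages; refcounts: pp0:1 pp1:3 pp2:2 pp3:1 pp4:1 pp5:1
Op 8: write(P0, v0, 100). refcount(pp0)=1 -> write in place. 6 ppages; refcounts: pp0:1 pp1:3 pp2:2 pp3:1 pp4:1 pp5:1
Op 9: write(P2, v0, 140). refcount(pp5)=1 -> write in place. 6 ppages; refcounts: pp0:1 pp1:3 pp2:2 pp3:1 pp4:1 pp5:1
Op 10: write(P0, v2, 130). refcount(pp2)=2>1 -> COPY to pp6. 7 ppages; refcounts: pp0:1 pp1:3 pp2:1 pp3:1 pp4:1 pp5:1 pp6:1

yes yes yes no no yes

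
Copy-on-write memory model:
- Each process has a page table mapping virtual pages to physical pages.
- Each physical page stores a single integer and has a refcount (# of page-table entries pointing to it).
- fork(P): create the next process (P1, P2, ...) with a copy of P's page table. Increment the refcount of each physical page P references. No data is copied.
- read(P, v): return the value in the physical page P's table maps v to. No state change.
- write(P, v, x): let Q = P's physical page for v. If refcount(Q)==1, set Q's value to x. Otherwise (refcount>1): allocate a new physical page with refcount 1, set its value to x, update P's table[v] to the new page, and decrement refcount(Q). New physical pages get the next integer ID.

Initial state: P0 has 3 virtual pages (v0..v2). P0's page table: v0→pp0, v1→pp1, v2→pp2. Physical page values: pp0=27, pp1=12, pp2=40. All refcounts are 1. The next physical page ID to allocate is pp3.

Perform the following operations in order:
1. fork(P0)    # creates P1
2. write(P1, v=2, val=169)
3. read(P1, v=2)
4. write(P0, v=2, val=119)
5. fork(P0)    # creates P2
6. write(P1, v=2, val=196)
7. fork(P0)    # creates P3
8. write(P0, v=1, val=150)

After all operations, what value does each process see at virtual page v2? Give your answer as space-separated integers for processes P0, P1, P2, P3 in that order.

Answer: 119 196 119 119

Derivation:
Op 1: fork(P0) -> P1. 3 ppages; refcounts: pp0:2 pp1:2 pp2:2
Op 2: write(P1, v2, 169). refcount(pp2)=2>1 -> COPY to pp3. 4 ppages; refcounts: pp0:2 pp1:2 pp2:1 pp3:1
Op 3: read(P1, v2) -> 169. No state change.
Op 4: write(P0, v2, 119). refcount(pp2)=1 -> write in place. 4 ppages; refcounts: pp0:2 pp1:2 pp2:1 pp3:1
Op 5: fork(P0) -> P2. 4 ppages; refcounts: pp0:3 pp1:3 pp2:2 pp3:1
Op 6: write(P1, v2, 196). refcount(pp3)=1 -> write in place. 4 ppages; refcounts: pp0:3 pp1:3 pp2:2 pp3:1
Op 7: fork(P0) -> P3. 4 ppages; refcounts: pp0:4 pp1:4 pp2:3 pp3:1
Op 8: write(P0, v1, 150). refcount(pp1)=4>1 -> COPY to pp4. 5 ppages; refcounts: pp0:4 pp1:3 pp2:3 pp3:1 pp4:1
P0: v2 -> pp2 = 119
P1: v2 -> pp3 = 196
P2: v2 -> pp2 = 119
P3: v2 -> pp2 = 119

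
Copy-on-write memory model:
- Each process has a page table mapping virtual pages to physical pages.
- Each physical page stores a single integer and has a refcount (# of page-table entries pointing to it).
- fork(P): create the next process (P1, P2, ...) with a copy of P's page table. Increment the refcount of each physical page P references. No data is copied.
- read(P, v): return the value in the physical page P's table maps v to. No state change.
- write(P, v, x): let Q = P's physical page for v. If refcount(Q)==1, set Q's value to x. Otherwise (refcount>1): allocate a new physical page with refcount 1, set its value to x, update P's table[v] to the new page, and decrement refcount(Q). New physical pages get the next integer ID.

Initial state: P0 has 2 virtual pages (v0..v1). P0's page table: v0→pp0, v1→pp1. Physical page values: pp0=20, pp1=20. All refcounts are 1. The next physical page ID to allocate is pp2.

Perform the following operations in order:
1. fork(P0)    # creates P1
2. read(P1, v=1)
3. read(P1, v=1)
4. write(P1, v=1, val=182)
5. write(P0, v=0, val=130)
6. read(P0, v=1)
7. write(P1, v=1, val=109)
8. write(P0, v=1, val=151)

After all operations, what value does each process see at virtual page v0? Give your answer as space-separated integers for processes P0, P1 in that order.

Op 1: fork(P0) -> P1. 2 ppages; refcounts: pp0:2 pp1:2
Op 2: read(P1, v1) -> 20. No state change.
Op 3: read(P1, v1) -> 20. No state change.
Op 4: write(P1, v1, 182). refcount(pp1)=2>1 -> COPY to pp2. 3 ppages; refcounts: pp0:2 pp1:1 pp2:1
Op 5: write(P0, v0, 130). refcount(pp0)=2>1 -> COPY to pp3. 4 ppages; refcounts: pp0:1 pp1:1 pp2:1 pp3:1
Op 6: read(P0, v1) -> 20. No state change.
Op 7: write(P1, v1, 109). refcount(pp2)=1 -> write in place. 4 ppages; refcounts: pp0:1 pp1:1 pp2:1 pp3:1
Op 8: write(P0, v1, 151). refcount(pp1)=1 -> write in place. 4 ppages; refcounts: pp0:1 pp1:1 pp2:1 pp3:1
P0: v0 -> pp3 = 130
P1: v0 -> pp0 = 20

Answer: 130 20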